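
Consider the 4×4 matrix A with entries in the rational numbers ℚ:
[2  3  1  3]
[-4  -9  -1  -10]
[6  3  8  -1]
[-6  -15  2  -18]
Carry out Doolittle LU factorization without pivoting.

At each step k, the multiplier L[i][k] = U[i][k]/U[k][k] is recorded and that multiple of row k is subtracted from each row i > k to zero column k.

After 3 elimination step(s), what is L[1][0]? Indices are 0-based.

L[1][0] = -2

Step 1: pivot at (0,0) is 2.
  row1 ← row1 − (-2)·row0  ⇒  L[1][0]=-2, U row1=(0, -3, 1, -4)
  row2 ← row2 − (3)·row0  ⇒  L[2][0]=3, U row2=(0, -6, 5, -10)
  row3 ← row3 − (-3)·row0  ⇒  L[3][0]=-3, U row3=(0, -6, 5, -9)
Step 2: pivot at (1,1) is -3.
  row2 ← row2 − (2)·row1  ⇒  L[2][1]=2, U row2=(0, 0, 3, -2)
  row3 ← row3 − (2)·row1  ⇒  L[3][1]=2, U row3=(0, 0, 3, -1)
Step 3: pivot at (2,2) is 3.
  row3 ← row3 − (1)·row2  ⇒  L[3][2]=1, U row3=(0, 0, 0, 1)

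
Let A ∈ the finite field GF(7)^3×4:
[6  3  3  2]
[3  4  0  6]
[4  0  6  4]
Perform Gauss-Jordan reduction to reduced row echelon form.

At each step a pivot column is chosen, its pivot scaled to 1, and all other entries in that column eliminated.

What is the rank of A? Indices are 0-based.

step 1: normalize row 0 (÷6) = (1, 4, 4, 5)
  row 1: subtract 3×row0 = (0, 6, 2, 5)
  row 2: subtract 4×row0 = (0, 5, 4, 5)
step 2: normalize row 1 (÷6) = (0, 1, 5, 2)
  row 0: subtract 4×row1 = (1, 0, 5, 4)
  row 2: subtract 5×row1 = (0, 0, 0, 2)
skip col 2 (zero from row 2)
step 3: normalize row 2 (÷2) = (0, 0, 0, 1)
  row 0: subtract 4×row2 = (1, 0, 5, 0)
  row 1: subtract 2×row2 = (0, 1, 5, 0)

rank = 3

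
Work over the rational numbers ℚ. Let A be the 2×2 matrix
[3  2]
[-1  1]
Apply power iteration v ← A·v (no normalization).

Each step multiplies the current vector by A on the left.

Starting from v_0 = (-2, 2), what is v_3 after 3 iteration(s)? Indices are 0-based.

v_0 = (-2, 2).
v_1 = A·v_0 = (-2, 4).
v_2 = A·v_1 = (2, 6).
v_3 = A·v_2 = (18, 4).

v_3 = (18, 4)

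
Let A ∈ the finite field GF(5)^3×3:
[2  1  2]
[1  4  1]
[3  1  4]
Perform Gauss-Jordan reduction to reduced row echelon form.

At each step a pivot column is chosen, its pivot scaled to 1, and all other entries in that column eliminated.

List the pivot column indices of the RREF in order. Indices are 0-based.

pivot(0,0)=2: scale R0 → (1, 3, 1)
  clear (1,0): R1 −= (1)R0 → (0, 1, 0)
  clear (2,0): R2 −= (3)R0 → (0, 2, 1)
pivot(1,1)=1: scale R1 → (0, 1, 0)
  clear (0,1): R0 −= (3)R1 → (1, 0, 1)
  clear (2,1): R2 −= (2)R1 → (0, 0, 1)
pivot(2,2)=1: scale R2 → (0, 0, 1)
  clear (0,2): R0 −= (1)R2 → (1, 0, 0)

pivot columns: 0, 1, 2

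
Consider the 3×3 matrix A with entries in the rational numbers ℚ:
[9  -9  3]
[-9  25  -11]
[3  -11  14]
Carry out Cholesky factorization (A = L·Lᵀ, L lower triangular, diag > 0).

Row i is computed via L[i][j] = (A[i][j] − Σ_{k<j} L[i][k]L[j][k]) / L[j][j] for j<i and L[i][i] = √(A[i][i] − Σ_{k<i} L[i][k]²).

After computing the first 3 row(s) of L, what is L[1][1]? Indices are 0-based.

Step 1: L[0][0] = √(9) = 3.
  L[1][0] = (-9) / L[0][0] = -3.
Step 2: L[1][1] = √(16) = 4.
  L[2][0] = (3) / L[0][0] = 1.
  L[2][1] = (-8) / L[1][1] = -2.
Step 3: L[2][2] = √(9) = 3.

L[1][1] = 4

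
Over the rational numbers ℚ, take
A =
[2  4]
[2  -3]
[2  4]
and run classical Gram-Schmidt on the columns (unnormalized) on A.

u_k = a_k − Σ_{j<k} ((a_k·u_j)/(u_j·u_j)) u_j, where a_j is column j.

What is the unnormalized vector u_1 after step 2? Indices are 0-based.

u_1 = (7/3, -14/3, 7/3)

Step 1: u_0 = a_0 = (2, 2, 2).
Step 2: u_1 = a_1 − (5/6)·u_0 = (7/3, -14/3, 7/3).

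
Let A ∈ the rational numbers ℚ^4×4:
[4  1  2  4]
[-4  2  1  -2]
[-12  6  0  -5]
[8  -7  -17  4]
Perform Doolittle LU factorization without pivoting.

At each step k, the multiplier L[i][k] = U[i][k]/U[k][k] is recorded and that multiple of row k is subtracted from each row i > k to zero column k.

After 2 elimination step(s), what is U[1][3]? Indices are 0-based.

U[1][3] = 2

Step 1: pivot at (0,0) is 4.
  row1 ← row1 − (-1)·row0  ⇒  L[1][0]=-1, U row1=(0, 3, 3, 2)
  row2 ← row2 − (-3)·row0  ⇒  L[2][0]=-3, U row2=(0, 9, 6, 7)
  row3 ← row3 − (2)·row0  ⇒  L[3][0]=2, U row3=(0, -9, -21, -4)
Step 2: pivot at (1,1) is 3.
  row2 ← row2 − (3)·row1  ⇒  L[2][1]=3, U row2=(0, 0, -3, 1)
  row3 ← row3 − (-3)·row1  ⇒  L[3][1]=-3, U row3=(0, 0, -12, 2)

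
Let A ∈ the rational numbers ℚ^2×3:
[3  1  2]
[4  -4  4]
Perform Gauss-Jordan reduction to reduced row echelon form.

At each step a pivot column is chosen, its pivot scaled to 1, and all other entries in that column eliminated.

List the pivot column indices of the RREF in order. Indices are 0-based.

pivot(0,0)=3: scale R0 → (1, 1/3, 2/3)
  clear (1,0): R1 −= (4)R0 → (0, -16/3, 4/3)
pivot(1,1)=-16/3: scale R1 → (0, 1, -1/4)
  clear (0,1): R0 −= (1/3)R1 → (1, 0, 3/4)

pivot columns: 0, 1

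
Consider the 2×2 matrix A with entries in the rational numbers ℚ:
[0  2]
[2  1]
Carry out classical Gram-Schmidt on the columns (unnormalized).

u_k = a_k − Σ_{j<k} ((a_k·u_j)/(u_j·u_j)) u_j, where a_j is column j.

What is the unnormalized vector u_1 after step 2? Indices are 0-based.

u_1 = (2, 0)

Step 1: u_0 = a_0 = (0, 2).
Step 2: u_1 = a_1 − (1/2)·u_0 = (2, 0).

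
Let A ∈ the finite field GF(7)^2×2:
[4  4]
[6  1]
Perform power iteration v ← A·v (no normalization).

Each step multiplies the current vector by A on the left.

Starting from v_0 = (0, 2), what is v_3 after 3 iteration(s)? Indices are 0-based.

v_3 = (3, 3)

v_0 = (0, 2).
v_1 = A·v_0 = (1, 2).
v_2 = A·v_1 = (5, 1).
v_3 = A·v_2 = (3, 3).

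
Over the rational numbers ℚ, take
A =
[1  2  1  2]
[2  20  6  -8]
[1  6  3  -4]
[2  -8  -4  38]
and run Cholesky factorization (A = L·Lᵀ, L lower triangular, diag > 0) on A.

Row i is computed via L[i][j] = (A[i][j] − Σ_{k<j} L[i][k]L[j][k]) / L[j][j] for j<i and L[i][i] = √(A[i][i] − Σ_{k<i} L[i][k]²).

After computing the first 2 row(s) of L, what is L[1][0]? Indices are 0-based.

Step 1: L[0][0] = √(1) = 1.
  L[1][0] = (2) / L[0][0] = 2.
Step 2: L[1][1] = √(16) = 4.

L[1][0] = 2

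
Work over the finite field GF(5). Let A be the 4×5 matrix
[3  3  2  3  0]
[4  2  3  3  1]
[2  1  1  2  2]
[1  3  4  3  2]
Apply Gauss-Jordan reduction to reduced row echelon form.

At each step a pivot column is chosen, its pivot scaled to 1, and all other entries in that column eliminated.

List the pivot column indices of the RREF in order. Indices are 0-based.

[1] R0 /= 3  ⇒  (1, 1, 4, 1, 0)
     R1 -= 4·R0  ⇒  (0, 3, 2, 4, 1)
     R2 -= 2·R0  ⇒  (0, 4, 3, 0, 2)
     R3 -= 1·R0  ⇒  (0, 2, 0, 2, 2)
[2] R1 /= 3  ⇒  (0, 1, 4, 3, 2)
     R0 -= 1·R1  ⇒  (1, 0, 0, 3, 3)
     R2 -= 4·R1  ⇒  (0, 0, 2, 3, 4)
     R3 -= 2·R1  ⇒  (0, 0, 2, 1, 3)
[3] R2 /= 2  ⇒  (0, 0, 1, 4, 2)
     R1 -= 4·R2  ⇒  (0, 1, 0, 2, 4)
     R3 -= 2·R2  ⇒  (0, 0, 0, 3, 4)
[4] R3 /= 3  ⇒  (0, 0, 0, 1, 3)
     R0 -= 3·R3  ⇒  (1, 0, 0, 0, 4)
     R1 -= 2·R3  ⇒  (0, 1, 0, 0, 3)
     R2 -= 4·R3  ⇒  (0, 0, 1, 0, 0)

pivot columns: 0, 1, 2, 3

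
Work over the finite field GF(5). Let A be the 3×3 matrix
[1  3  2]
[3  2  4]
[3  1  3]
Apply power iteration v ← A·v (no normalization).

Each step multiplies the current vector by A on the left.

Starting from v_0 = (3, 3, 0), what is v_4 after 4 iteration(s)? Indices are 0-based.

v_4 = (0, 1, 4)

v_0 = (3, 3, 0).
v_1 = A·v_0 = (2, 0, 2).
v_2 = A·v_1 = (1, 4, 2).
v_3 = A·v_2 = (2, 4, 3).
v_4 = A·v_3 = (0, 1, 4).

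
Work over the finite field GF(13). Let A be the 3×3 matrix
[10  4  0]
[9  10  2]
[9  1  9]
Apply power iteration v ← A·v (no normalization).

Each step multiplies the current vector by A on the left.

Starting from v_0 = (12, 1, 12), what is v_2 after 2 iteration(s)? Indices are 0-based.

v_2 = (1, 6, 0)

v_0 = (12, 1, 12).
v_1 = A·v_0 = (7, 12, 9).
v_2 = A·v_1 = (1, 6, 0).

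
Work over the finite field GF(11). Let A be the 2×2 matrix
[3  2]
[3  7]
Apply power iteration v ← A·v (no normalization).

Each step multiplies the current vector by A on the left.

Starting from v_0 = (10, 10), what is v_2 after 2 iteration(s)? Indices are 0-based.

v_0 = (10, 10).
v_1 = A·v_0 = (6, 1).
v_2 = A·v_1 = (9, 3).

v_2 = (9, 3)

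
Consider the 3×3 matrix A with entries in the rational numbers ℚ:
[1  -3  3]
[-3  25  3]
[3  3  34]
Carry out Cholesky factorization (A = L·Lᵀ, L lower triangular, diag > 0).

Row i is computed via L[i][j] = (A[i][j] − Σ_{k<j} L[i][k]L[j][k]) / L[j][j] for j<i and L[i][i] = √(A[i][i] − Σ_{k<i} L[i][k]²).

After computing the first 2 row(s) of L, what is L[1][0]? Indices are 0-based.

Step 1: L[0][0] = √(1) = 1.
  L[1][0] = (-3) / L[0][0] = -3.
Step 2: L[1][1] = √(16) = 4.

L[1][0] = -3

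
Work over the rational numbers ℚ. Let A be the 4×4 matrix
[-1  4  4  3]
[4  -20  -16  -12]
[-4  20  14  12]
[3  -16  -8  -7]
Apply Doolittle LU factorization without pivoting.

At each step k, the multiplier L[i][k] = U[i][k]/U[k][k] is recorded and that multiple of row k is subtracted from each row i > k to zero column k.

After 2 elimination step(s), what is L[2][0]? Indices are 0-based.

[col 0] pivot -1
  R1 -= -4*R0 → (0, -4, 0, 0)  (L[1][0] := -4)
  R2 -= 4*R0 → (0, 4, -2, 0)  (L[2][0] := 4)
  R3 -= -3*R0 → (0, -4, 4, 2)  (L[3][0] := -3)
[col 1] pivot -4
  R2 -= -1*R1 → (0, 0, -2, 0)  (L[2][1] := -1)
  R3 -= 1*R1 → (0, 0, 4, 2)  (L[3][1] := 1)

L[2][0] = 4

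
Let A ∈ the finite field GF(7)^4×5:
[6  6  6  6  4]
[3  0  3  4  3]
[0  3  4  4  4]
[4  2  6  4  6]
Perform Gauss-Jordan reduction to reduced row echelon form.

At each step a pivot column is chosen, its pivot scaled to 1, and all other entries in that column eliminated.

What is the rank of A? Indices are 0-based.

rank = 4

step 1: normalize row 0 (÷6) = (1, 1, 1, 1, 3)
  row 1: subtract 3×row0 = (0, 4, 0, 1, 1)
  row 3: subtract 4×row0 = (0, 5, 2, 0, 1)
step 2: normalize row 1 (÷4) = (0, 1, 0, 2, 2)
  row 0: subtract 1×row1 = (1, 0, 1, 6, 1)
  row 2: subtract 3×row1 = (0, 0, 4, 5, 5)
  row 3: subtract 5×row1 = (0, 0, 2, 4, 5)
step 3: normalize row 2 (÷4) = (0, 0, 1, 3, 3)
  row 0: subtract 1×row2 = (1, 0, 0, 3, 5)
  row 3: subtract 2×row2 = (0, 0, 0, 5, 6)
step 4: normalize row 3 (÷5) = (0, 0, 0, 1, 4)
  row 0: subtract 3×row3 = (1, 0, 0, 0, 0)
  row 1: subtract 2×row3 = (0, 1, 0, 0, 1)
  row 2: subtract 3×row3 = (0, 0, 1, 0, 5)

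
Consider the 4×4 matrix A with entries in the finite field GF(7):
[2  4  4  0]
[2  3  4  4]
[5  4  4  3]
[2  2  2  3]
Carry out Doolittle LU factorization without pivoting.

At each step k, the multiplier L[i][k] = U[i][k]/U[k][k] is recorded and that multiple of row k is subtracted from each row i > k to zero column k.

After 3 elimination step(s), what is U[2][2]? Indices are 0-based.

Step 1: pivot at (0,0) is 2.
  row1 ← row1 − (1)·row0  ⇒  L[1][0]=1, U row1=(0, 6, 0, 4)
  row2 ← row2 − (6)·row0  ⇒  L[2][0]=6, U row2=(0, 1, 1, 3)
  row3 ← row3 − (1)·row0  ⇒  L[3][0]=1, U row3=(0, 5, 5, 3)
Step 2: pivot at (1,1) is 6.
  row2 ← row2 − (6)·row1  ⇒  L[2][1]=6, U row2=(0, 0, 1, 0)
  row3 ← row3 − (2)·row1  ⇒  L[3][1]=2, U row3=(0, 0, 5, 2)
Step 3: pivot at (2,2) is 1.
  row3 ← row3 − (5)·row2  ⇒  L[3][2]=5, U row3=(0, 0, 0, 2)

U[2][2] = 1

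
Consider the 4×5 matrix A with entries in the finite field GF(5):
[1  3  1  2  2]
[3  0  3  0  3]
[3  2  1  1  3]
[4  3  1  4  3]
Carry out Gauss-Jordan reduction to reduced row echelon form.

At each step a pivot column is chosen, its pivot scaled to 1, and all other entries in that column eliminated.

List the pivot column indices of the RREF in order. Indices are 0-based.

step 1: normalize row 0 (÷1) = (1, 3, 1, 2, 2)
  row 1: subtract 3×row0 = (0, 1, 0, 4, 2)
  row 2: subtract 3×row0 = (0, 3, 3, 0, 2)
  row 3: subtract 4×row0 = (0, 1, 2, 1, 0)
step 2: normalize row 1 (÷1) = (0, 1, 0, 4, 2)
  row 0: subtract 3×row1 = (1, 0, 1, 0, 1)
  row 2: subtract 3×row1 = (0, 0, 3, 3, 1)
  row 3: subtract 1×row1 = (0, 0, 2, 2, 3)
step 3: normalize row 2 (÷3) = (0, 0, 1, 1, 2)
  row 0: subtract 1×row2 = (1, 0, 0, 4, 4)
  row 3: subtract 2×row2 = (0, 0, 0, 0, 4)
skip col 3 (zero from row 3)
step 4: normalize row 3 (÷4) = (0, 0, 0, 0, 1)
  row 0: subtract 4×row3 = (1, 0, 0, 4, 0)
  row 1: subtract 2×row3 = (0, 1, 0, 4, 0)
  row 2: subtract 2×row3 = (0, 0, 1, 1, 0)

pivot columns: 0, 1, 2, 4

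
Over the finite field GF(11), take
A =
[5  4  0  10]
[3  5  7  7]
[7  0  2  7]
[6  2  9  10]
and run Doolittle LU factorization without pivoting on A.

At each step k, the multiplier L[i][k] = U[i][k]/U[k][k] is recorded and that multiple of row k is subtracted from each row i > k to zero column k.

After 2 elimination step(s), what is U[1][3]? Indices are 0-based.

Step 1: pivot at (0,0) is 5.
  row1 ← row1 − (5)·row0  ⇒  L[1][0]=5, U row1=(0, 7, 7, 1)
  row2 ← row2 − (8)·row0  ⇒  L[2][0]=8, U row2=(0, 1, 2, 4)
  row3 ← row3 − (10)·row0  ⇒  L[3][0]=10, U row3=(0, 6, 9, 9)
Step 2: pivot at (1,1) is 7.
  row2 ← row2 − (8)·row1  ⇒  L[2][1]=8, U row2=(0, 0, 1, 7)
  row3 ← row3 − (4)·row1  ⇒  L[3][1]=4, U row3=(0, 0, 3, 5)

U[1][3] = 1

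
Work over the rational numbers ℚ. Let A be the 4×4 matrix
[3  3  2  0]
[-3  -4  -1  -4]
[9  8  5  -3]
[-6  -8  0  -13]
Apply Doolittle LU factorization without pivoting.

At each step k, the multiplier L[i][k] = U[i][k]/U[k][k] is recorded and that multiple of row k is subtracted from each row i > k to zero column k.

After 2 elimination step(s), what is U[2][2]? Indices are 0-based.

U[2][2] = -2

[col 0] pivot 3
  R1 -= -1*R0 → (0, -1, 1, -4)  (L[1][0] := -1)
  R2 -= 3*R0 → (0, -1, -1, -3)  (L[2][0] := 3)
  R3 -= -2*R0 → (0, -2, 4, -13)  (L[3][0] := -2)
[col 1] pivot -1
  R2 -= 1*R1 → (0, 0, -2, 1)  (L[2][1] := 1)
  R3 -= 2*R1 → (0, 0, 2, -5)  (L[3][1] := 2)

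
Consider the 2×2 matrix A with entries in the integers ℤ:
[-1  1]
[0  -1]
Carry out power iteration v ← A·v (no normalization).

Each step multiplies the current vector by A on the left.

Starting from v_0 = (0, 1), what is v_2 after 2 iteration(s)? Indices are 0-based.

v_0 = (0, 1).
v_1 = A·v_0 = (1, -1).
v_2 = A·v_1 = (-2, 1).

v_2 = (-2, 1)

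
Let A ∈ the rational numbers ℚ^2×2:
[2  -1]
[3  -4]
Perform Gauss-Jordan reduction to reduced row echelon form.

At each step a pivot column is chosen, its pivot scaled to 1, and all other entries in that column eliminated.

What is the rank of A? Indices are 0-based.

step 1: normalize row 0 (÷2) = (1, -1/2)
  row 1: subtract 3×row0 = (0, -5/2)
step 2: normalize row 1 (÷-5/2) = (0, 1)
  row 0: subtract -1/2×row1 = (1, 0)

rank = 2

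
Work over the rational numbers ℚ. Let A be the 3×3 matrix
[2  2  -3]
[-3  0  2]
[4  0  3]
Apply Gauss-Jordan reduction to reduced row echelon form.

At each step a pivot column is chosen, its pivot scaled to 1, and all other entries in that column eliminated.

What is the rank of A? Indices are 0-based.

[1] R0 /= 2  ⇒  (1, 1, -3/2)
     R1 -= -3·R0  ⇒  (0, 3, -5/2)
     R2 -= 4·R0  ⇒  (0, -4, 9)
[2] R1 /= 3  ⇒  (0, 1, -5/6)
     R0 -= 1·R1  ⇒  (1, 0, -2/3)
     R2 -= -4·R1  ⇒  (0, 0, 17/3)
[3] R2 /= 17/3  ⇒  (0, 0, 1)
     R0 -= -2/3·R2  ⇒  (1, 0, 0)
     R1 -= -5/6·R2  ⇒  (0, 1, 0)

rank = 3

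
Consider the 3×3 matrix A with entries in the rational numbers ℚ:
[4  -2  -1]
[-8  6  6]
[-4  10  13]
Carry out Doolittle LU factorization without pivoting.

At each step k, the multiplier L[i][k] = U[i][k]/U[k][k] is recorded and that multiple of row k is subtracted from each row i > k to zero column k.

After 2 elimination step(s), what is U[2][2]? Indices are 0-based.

U[2][2] = -4

k=0: U[0][0]=4
  eliminate (1,0): mult=-2, new row 1: (0, 2, 4); set L[1][0]=-2
  eliminate (2,0): mult=-1, new row 2: (0, 8, 12); set L[2][0]=-1
k=1: U[1][1]=2
  eliminate (2,1): mult=4, new row 2: (0, 0, -4); set L[2][1]=4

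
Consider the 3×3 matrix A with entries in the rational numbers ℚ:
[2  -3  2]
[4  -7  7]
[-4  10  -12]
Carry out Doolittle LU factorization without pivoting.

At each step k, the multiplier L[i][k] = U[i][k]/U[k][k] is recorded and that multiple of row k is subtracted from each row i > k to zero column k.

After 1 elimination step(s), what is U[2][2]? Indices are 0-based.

U[2][2] = -8

[col 0] pivot 2
  R1 -= 2*R0 → (0, -1, 3)  (L[1][0] := 2)
  R2 -= -2*R0 → (0, 4, -8)  (L[2][0] := -2)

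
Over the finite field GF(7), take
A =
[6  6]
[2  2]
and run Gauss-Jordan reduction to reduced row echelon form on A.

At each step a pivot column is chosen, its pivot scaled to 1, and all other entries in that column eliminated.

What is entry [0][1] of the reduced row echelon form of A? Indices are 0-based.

[1] R0 /= 6  ⇒  (1, 1)
     R1 -= 2·R0  ⇒  (0, 0)
column 1 empty below row 1

M[0][1] = 1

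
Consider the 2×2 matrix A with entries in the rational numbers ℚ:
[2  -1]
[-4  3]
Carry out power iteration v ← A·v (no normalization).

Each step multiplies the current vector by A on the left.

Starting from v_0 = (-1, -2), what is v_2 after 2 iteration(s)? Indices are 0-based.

v_2 = (2, -6)

v_0 = (-1, -2).
v_1 = A·v_0 = (0, -2).
v_2 = A·v_1 = (2, -6).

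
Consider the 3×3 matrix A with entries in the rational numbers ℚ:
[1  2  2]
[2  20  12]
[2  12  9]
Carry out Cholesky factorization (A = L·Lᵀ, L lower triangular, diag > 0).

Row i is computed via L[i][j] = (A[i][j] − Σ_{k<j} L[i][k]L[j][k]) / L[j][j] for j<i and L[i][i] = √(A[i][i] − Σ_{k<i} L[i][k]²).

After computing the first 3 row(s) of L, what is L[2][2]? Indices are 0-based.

L[2][2] = 1

Step 1: L[0][0] = √(1) = 1.
  L[1][0] = (2) / L[0][0] = 2.
Step 2: L[1][1] = √(16) = 4.
  L[2][0] = (2) / L[0][0] = 2.
  L[2][1] = (8) / L[1][1] = 2.
Step 3: L[2][2] = √(1) = 1.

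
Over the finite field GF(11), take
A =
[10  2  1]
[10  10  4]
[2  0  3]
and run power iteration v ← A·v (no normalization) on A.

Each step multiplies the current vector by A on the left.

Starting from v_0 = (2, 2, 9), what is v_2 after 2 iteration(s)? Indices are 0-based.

v_0 = (2, 2, 9).
v_1 = A·v_0 = (0, 10, 9).
v_2 = A·v_1 = (7, 4, 5).

v_2 = (7, 4, 5)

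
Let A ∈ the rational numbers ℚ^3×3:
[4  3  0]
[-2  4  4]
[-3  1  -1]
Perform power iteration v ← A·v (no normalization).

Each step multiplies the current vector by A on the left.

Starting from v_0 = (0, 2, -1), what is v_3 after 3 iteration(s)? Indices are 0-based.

v_0 = (0, 2, -1).
v_1 = A·v_0 = (6, 4, 3).
v_2 = A·v_1 = (36, 16, -17).
v_3 = A·v_2 = (192, -76, -75).

v_3 = (192, -76, -75)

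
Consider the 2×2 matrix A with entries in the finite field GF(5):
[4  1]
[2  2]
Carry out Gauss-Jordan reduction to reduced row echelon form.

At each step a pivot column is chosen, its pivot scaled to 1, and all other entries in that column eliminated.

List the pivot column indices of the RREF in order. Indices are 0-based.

pivot columns: 0, 1

[1] R0 /= 4  ⇒  (1, 4)
     R1 -= 2·R0  ⇒  (0, 4)
[2] R1 /= 4  ⇒  (0, 1)
     R0 -= 4·R1  ⇒  (1, 0)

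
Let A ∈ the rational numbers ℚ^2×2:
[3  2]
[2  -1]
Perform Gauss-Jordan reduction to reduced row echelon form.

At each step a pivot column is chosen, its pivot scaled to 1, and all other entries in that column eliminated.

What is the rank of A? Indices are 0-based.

step 1: normalize row 0 (÷3) = (1, 2/3)
  row 1: subtract 2×row0 = (0, -7/3)
step 2: normalize row 1 (÷-7/3) = (0, 1)
  row 0: subtract 2/3×row1 = (1, 0)

rank = 2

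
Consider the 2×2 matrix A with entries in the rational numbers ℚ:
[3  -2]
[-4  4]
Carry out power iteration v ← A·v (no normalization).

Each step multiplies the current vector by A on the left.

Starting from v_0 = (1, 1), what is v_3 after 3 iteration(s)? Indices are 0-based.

v_0 = (1, 1).
v_1 = A·v_0 = (1, 0).
v_2 = A·v_1 = (3, -4).
v_3 = A·v_2 = (17, -28).

v_3 = (17, -28)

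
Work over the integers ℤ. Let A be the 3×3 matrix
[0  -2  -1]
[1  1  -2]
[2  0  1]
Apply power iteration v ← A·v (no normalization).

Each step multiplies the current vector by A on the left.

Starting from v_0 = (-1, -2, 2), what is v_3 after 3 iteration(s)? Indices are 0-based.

v_3 = (6, 1, 32)

v_0 = (-1, -2, 2).
v_1 = A·v_0 = (2, -7, 0).
v_2 = A·v_1 = (14, -5, 4).
v_3 = A·v_2 = (6, 1, 32).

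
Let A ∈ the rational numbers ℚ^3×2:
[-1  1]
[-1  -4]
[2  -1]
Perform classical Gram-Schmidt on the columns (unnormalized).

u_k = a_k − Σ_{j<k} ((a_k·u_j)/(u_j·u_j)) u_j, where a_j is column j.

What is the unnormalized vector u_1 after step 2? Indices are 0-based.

Step 1: u_0 = a_0 = (-1, -1, 2).
Step 2: u_1 = a_1 − (1/6)·u_0 = (7/6, -23/6, -4/3).

u_1 = (7/6, -23/6, -4/3)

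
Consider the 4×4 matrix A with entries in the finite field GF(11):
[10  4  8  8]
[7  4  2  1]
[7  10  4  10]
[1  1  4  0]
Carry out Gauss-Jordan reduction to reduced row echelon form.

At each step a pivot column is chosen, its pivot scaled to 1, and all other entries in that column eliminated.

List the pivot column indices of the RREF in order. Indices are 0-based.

pivot(0,0)=10: scale R0 → (1, 7, 3, 3)
  clear (1,0): R1 −= (7)R0 → (0, 10, 3, 2)
  clear (2,0): R2 −= (7)R0 → (0, 5, 5, 0)
  clear (3,0): R3 −= (1)R0 → (0, 5, 1, 8)
pivot(1,1)=10: scale R1 → (0, 1, 8, 9)
  clear (0,1): R0 −= (7)R1 → (1, 0, 2, 6)
  clear (2,1): R2 −= (5)R1 → (0, 0, 9, 10)
  clear (3,1): R3 −= (5)R1 → (0, 0, 5, 7)
pivot(2,2)=9: scale R2 → (0, 0, 1, 6)
  clear (0,2): R0 −= (2)R2 → (1, 0, 0, 5)
  clear (1,2): R1 −= (8)R2 → (0, 1, 0, 5)
  clear (3,2): R3 −= (5)R2 → (0, 0, 0, 10)
pivot(3,3)=10: scale R3 → (0, 0, 0, 1)
  clear (0,3): R0 −= (5)R3 → (1, 0, 0, 0)
  clear (1,3): R1 −= (5)R3 → (0, 1, 0, 0)
  clear (2,3): R2 −= (6)R3 → (0, 0, 1, 0)

pivot columns: 0, 1, 2, 3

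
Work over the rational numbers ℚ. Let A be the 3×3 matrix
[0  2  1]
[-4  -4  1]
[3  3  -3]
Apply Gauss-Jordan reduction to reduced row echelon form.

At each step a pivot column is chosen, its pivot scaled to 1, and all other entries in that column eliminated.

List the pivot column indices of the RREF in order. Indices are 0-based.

pivot columns: 0, 1, 2

[1] R0 <-> R1
[1] R0 /= -4  ⇒  (1, 1, -1/4)
     R2 -= 3·R0  ⇒  (0, 0, -9/4)
[2] R1 /= 2  ⇒  (0, 1, 1/2)
     R0 -= 1·R1  ⇒  (1, 0, -3/4)
[3] R2 /= -9/4  ⇒  (0, 0, 1)
     R0 -= -3/4·R2  ⇒  (1, 0, 0)
     R1 -= 1/2·R2  ⇒  (0, 1, 0)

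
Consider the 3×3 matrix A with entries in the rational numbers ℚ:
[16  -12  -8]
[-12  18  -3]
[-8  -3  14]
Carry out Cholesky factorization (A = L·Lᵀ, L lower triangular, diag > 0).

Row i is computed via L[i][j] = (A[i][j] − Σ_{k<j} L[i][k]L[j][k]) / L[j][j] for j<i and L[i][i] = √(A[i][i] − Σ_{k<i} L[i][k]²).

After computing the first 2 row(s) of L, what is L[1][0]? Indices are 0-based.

L[1][0] = -3

Step 1: L[0][0] = √(16) = 4.
  L[1][0] = (-12) / L[0][0] = -3.
Step 2: L[1][1] = √(9) = 3.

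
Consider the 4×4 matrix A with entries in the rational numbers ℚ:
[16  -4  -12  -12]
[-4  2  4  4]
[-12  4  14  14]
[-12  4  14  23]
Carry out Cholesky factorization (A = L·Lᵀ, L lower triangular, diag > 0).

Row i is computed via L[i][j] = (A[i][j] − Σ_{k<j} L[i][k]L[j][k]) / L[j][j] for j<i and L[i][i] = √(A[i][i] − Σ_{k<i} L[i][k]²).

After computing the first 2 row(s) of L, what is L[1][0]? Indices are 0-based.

Step 1: L[0][0] = √(16) = 4.
  L[1][0] = (-4) / L[0][0] = -1.
Step 2: L[1][1] = √(1) = 1.

L[1][0] = -1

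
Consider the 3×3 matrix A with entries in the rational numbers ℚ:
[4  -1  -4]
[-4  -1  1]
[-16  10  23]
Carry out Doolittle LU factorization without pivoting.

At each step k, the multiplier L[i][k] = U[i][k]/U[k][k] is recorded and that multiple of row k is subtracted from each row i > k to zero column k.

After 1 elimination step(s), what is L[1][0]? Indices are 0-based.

k=0: U[0][0]=4
  eliminate (1,0): mult=-1, new row 1: (0, -2, -3); set L[1][0]=-1
  eliminate (2,0): mult=-4, new row 2: (0, 6, 7); set L[2][0]=-4

L[1][0] = -1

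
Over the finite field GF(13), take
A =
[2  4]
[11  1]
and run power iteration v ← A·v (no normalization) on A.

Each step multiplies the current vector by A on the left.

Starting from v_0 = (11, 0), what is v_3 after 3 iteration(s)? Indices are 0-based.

v_3 = (12, 9)

v_0 = (11, 0).
v_1 = A·v_0 = (9, 4).
v_2 = A·v_1 = (8, 12).
v_3 = A·v_2 = (12, 9).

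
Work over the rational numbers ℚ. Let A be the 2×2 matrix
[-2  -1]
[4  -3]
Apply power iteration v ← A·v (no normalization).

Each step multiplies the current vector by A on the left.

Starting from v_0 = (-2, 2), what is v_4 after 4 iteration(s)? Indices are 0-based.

v_4 = (250, 50)

v_0 = (-2, 2).
v_1 = A·v_0 = (2, -14).
v_2 = A·v_1 = (10, 50).
v_3 = A·v_2 = (-70, -110).
v_4 = A·v_3 = (250, 50).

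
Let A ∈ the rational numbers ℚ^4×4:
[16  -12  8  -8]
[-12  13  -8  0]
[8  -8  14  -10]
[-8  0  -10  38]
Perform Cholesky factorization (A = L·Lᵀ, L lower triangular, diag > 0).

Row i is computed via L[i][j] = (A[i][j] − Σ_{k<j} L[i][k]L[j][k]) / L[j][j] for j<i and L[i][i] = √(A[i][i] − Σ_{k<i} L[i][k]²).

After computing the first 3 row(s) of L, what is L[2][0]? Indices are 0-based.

Step 1: L[0][0] = √(16) = 4.
  L[1][0] = (-12) / L[0][0] = -3.
Step 2: L[1][1] = √(4) = 2.
  L[2][0] = (8) / L[0][0] = 2.
  L[2][1] = (-2) / L[1][1] = -1.
Step 3: L[2][2] = √(9) = 3.

L[2][0] = 2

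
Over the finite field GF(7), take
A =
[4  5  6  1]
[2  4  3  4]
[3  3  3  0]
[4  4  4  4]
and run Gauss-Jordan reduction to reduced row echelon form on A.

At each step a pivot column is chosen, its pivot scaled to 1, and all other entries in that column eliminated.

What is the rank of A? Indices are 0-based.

[1] R0 /= 4  ⇒  (1, 3, 5, 2)
     R1 -= 2·R0  ⇒  (0, 5, 0, 0)
     R2 -= 3·R0  ⇒  (0, 1, 2, 1)
     R3 -= 4·R0  ⇒  (0, 6, 5, 3)
[2] R1 /= 5  ⇒  (0, 1, 0, 0)
     R0 -= 3·R1  ⇒  (1, 0, 5, 2)
     R2 -= 1·R1  ⇒  (0, 0, 2, 1)
     R3 -= 6·R1  ⇒  (0, 0, 5, 3)
[3] R2 /= 2  ⇒  (0, 0, 1, 4)
     R0 -= 5·R2  ⇒  (1, 0, 0, 3)
     R3 -= 5·R2  ⇒  (0, 0, 0, 4)
[4] R3 /= 4  ⇒  (0, 0, 0, 1)
     R0 -= 3·R3  ⇒  (1, 0, 0, 0)
     R2 -= 4·R3  ⇒  (0, 0, 1, 0)

rank = 4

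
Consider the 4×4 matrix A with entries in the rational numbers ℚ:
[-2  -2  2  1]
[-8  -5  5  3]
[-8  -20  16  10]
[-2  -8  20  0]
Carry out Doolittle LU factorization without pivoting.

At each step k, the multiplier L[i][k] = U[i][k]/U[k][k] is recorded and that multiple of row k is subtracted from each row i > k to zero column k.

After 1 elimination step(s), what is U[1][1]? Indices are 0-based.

U[1][1] = 3

Step 1: pivot at (0,0) is -2.
  row1 ← row1 − (4)·row0  ⇒  L[1][0]=4, U row1=(0, 3, -3, -1)
  row2 ← row2 − (4)·row0  ⇒  L[2][0]=4, U row2=(0, -12, 8, 6)
  row3 ← row3 − (1)·row0  ⇒  L[3][0]=1, U row3=(0, -6, 18, -1)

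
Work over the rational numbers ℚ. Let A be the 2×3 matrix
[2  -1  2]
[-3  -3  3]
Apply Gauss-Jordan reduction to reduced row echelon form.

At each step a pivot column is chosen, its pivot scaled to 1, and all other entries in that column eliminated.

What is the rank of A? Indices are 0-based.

rank = 2

pivot(0,0)=2: scale R0 → (1, -1/2, 1)
  clear (1,0): R1 −= (-3)R0 → (0, -9/2, 6)
pivot(1,1)=-9/2: scale R1 → (0, 1, -4/3)
  clear (0,1): R0 −= (-1/2)R1 → (1, 0, 1/3)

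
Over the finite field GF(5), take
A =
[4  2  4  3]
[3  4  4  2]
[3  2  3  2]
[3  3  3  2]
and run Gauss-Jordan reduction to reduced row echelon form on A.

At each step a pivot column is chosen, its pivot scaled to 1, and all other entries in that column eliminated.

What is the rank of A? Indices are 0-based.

pivot(0,0)=4: scale R0 → (1, 3, 1, 2)
  clear (1,0): R1 −= (3)R0 → (0, 0, 1, 1)
  clear (2,0): R2 −= (3)R0 → (0, 3, 0, 1)
  clear (3,0): R3 −= (3)R0 → (0, 4, 0, 1)
pivot(1,1): swap R1↔R2
pivot(1,1)=3: scale R1 → (0, 1, 0, 2)
  clear (0,1): R0 −= (3)R1 → (1, 0, 1, 1)
  clear (3,1): R3 −= (4)R1 → (0, 0, 0, 3)
pivot(2,2)=1: scale R2 → (0, 0, 1, 1)
  clear (0,2): R0 −= (1)R2 → (1, 0, 0, 0)
pivot(3,3)=3: scale R3 → (0, 0, 0, 1)
  clear (1,3): R1 −= (2)R3 → (0, 1, 0, 0)
  clear (2,3): R2 −= (1)R3 → (0, 0, 1, 0)

rank = 4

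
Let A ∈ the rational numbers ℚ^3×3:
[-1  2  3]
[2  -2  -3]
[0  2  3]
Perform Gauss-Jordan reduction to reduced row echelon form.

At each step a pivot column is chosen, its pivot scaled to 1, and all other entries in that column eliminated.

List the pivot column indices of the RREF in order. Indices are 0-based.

pivot columns: 0, 1

step 1: normalize row 0 (÷-1) = (1, -2, -3)
  row 1: subtract 2×row0 = (0, 2, 3)
step 2: normalize row 1 (÷2) = (0, 1, 3/2)
  row 0: subtract -2×row1 = (1, 0, 0)
  row 2: subtract 2×row1 = (0, 0, 0)
skip col 2 (zero from row 2)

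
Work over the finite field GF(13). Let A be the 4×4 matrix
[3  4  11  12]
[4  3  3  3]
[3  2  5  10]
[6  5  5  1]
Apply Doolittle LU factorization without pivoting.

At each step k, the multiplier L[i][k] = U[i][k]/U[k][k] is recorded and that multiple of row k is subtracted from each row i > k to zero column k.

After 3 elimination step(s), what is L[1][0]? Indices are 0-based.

[col 0] pivot 3
  R1 -= 10*R0 → (0, 2, 10, 0)  (L[1][0] := 10)
  R2 -= 1*R0 → (0, 11, 7, 11)  (L[2][0] := 1)
  R3 -= 2*R0 → (0, 10, 9, 3)  (L[3][0] := 2)
[col 1] pivot 2
  R2 -= 12*R1 → (0, 0, 4, 11)  (L[2][1] := 12)
  R3 -= 5*R1 → (0, 0, 11, 3)  (L[3][1] := 5)
[col 2] pivot 4
  R3 -= 6*R2 → (0, 0, 0, 2)  (L[3][2] := 6)

L[1][0] = 10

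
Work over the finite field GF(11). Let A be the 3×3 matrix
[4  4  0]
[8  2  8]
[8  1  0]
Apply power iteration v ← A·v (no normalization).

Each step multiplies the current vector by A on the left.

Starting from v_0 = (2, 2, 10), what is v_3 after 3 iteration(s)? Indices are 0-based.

v_3 = (4, 1, 4)

v_0 = (2, 2, 10).
v_1 = A·v_0 = (5, 1, 7).
v_2 = A·v_1 = (2, 10, 8).
v_3 = A·v_2 = (4, 1, 4).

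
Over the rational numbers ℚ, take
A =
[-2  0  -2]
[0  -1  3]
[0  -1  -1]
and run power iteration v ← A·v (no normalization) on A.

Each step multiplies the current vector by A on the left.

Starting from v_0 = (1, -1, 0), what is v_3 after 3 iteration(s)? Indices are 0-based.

v_0 = (1, -1, 0).
v_1 = A·v_0 = (-2, 1, 1).
v_2 = A·v_1 = (2, 2, -2).
v_3 = A·v_2 = (0, -8, 0).

v_3 = (0, -8, 0)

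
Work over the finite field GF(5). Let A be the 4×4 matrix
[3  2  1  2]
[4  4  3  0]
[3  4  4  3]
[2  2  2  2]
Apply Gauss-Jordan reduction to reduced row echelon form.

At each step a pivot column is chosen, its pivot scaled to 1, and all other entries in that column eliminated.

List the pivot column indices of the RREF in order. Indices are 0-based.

step 1: normalize row 0 (÷3) = (1, 4, 2, 4)
  row 1: subtract 4×row0 = (0, 3, 0, 4)
  row 2: subtract 3×row0 = (0, 2, 3, 1)
  row 3: subtract 2×row0 = (0, 4, 3, 4)
step 2: normalize row 1 (÷3) = (0, 1, 0, 3)
  row 0: subtract 4×row1 = (1, 0, 2, 2)
  row 2: subtract 2×row1 = (0, 0, 3, 0)
  row 3: subtract 4×row1 = (0, 0, 3, 2)
step 3: normalize row 2 (÷3) = (0, 0, 1, 0)
  row 0: subtract 2×row2 = (1, 0, 0, 2)
  row 3: subtract 3×row2 = (0, 0, 0, 2)
step 4: normalize row 3 (÷2) = (0, 0, 0, 1)
  row 0: subtract 2×row3 = (1, 0, 0, 0)
  row 1: subtract 3×row3 = (0, 1, 0, 0)

pivot columns: 0, 1, 2, 3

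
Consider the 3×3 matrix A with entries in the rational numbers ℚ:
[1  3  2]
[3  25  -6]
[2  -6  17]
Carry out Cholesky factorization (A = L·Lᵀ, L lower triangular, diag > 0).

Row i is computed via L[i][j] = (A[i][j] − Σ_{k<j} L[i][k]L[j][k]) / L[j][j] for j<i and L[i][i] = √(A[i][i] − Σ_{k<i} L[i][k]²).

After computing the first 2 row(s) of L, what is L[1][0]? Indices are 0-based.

L[1][0] = 3

Step 1: L[0][0] = √(1) = 1.
  L[1][0] = (3) / L[0][0] = 3.
Step 2: L[1][1] = √(16) = 4.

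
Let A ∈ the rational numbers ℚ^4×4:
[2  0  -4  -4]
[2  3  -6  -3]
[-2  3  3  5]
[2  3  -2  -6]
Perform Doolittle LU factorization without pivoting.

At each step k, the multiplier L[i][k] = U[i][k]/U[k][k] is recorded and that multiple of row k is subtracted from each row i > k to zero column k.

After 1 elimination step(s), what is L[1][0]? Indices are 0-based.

[col 0] pivot 2
  R1 -= 1*R0 → (0, 3, -2, 1)  (L[1][0] := 1)
  R2 -= -1*R0 → (0, 3, -1, 1)  (L[2][0] := -1)
  R3 -= 1*R0 → (0, 3, 2, -2)  (L[3][0] := 1)

L[1][0] = 1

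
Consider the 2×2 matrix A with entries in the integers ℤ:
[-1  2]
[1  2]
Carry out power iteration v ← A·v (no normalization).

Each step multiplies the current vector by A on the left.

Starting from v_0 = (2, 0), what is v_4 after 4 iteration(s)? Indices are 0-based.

v_0 = (2, 0).
v_1 = A·v_0 = (-2, 2).
v_2 = A·v_1 = (6, 2).
v_3 = A·v_2 = (-2, 10).
v_4 = A·v_3 = (22, 18).

v_4 = (22, 18)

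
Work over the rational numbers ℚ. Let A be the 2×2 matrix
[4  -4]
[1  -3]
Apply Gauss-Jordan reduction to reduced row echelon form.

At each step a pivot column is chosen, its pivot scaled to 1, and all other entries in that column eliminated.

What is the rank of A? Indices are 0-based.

[1] R0 /= 4  ⇒  (1, -1)
     R1 -= 1·R0  ⇒  (0, -2)
[2] R1 /= -2  ⇒  (0, 1)
     R0 -= -1·R1  ⇒  (1, 0)

rank = 2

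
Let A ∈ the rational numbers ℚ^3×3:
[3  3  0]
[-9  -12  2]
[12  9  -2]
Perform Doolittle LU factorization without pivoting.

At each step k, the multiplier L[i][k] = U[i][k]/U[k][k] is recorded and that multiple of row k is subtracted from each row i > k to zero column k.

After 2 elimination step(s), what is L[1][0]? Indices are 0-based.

L[1][0] = -3

k=0: U[0][0]=3
  eliminate (1,0): mult=-3, new row 1: (0, -3, 2); set L[1][0]=-3
  eliminate (2,0): mult=4, new row 2: (0, -3, -2); set L[2][0]=4
k=1: U[1][1]=-3
  eliminate (2,1): mult=1, new row 2: (0, 0, -4); set L[2][1]=1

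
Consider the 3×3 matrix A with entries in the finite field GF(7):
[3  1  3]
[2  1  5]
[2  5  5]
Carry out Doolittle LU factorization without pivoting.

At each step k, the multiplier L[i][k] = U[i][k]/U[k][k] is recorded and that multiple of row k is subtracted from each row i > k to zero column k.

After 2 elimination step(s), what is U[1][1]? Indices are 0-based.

U[1][1] = 5

Step 1: pivot at (0,0) is 3.
  row1 ← row1 − (3)·row0  ⇒  L[1][0]=3, U row1=(0, 5, 3)
  row2 ← row2 − (3)·row0  ⇒  L[2][0]=3, U row2=(0, 2, 3)
Step 2: pivot at (1,1) is 5.
  row2 ← row2 − (6)·row1  ⇒  L[2][1]=6, U row2=(0, 0, 6)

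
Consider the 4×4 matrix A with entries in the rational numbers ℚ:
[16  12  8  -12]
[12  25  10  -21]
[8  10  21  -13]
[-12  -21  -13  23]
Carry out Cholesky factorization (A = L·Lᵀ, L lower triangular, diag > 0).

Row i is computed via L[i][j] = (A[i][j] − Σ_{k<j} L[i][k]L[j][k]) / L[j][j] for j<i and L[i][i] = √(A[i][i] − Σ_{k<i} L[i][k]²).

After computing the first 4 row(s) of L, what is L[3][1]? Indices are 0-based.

Step 1: L[0][0] = √(16) = 4.
  L[1][0] = (12) / L[0][0] = 3.
Step 2: L[1][1] = √(16) = 4.
  L[2][0] = (8) / L[0][0] = 2.
  L[2][1] = (4) / L[1][1] = 1.
Step 3: L[2][2] = √(16) = 4.
  L[3][0] = (-12) / L[0][0] = -3.
  L[3][1] = (-12) / L[1][1] = -3.
  L[3][2] = (-4) / L[2][2] = -1.
Step 4: L[3][3] = √(4) = 2.

L[3][1] = -3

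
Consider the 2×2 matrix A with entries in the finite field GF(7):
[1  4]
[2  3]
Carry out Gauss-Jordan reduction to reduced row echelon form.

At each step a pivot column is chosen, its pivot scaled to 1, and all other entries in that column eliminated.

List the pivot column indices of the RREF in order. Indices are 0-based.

pivot columns: 0, 1

step 1: normalize row 0 (÷1) = (1, 4)
  row 1: subtract 2×row0 = (0, 2)
step 2: normalize row 1 (÷2) = (0, 1)
  row 0: subtract 4×row1 = (1, 0)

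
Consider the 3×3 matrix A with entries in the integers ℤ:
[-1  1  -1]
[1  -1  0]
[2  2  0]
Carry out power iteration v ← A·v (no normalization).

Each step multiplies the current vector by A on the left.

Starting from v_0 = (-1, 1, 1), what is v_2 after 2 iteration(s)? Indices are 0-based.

v_0 = (-1, 1, 1).
v_1 = A·v_0 = (1, -2, 0).
v_2 = A·v_1 = (-3, 3, -2).

v_2 = (-3, 3, -2)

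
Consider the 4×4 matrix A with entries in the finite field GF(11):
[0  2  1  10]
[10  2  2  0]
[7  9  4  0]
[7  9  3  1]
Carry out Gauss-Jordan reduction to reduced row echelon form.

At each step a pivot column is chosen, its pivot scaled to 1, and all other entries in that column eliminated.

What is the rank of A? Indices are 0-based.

rank = 4

pivot(0,0): swap R0↔R1
pivot(0,0)=10: scale R0 → (1, 9, 9, 0)
  clear (2,0): R2 −= (7)R0 → (0, 1, 7, 0)
  clear (3,0): R3 −= (7)R0 → (0, 1, 6, 1)
pivot(1,1)=2: scale R1 → (0, 1, 6, 5)
  clear (0,1): R0 −= (9)R1 → (1, 0, 10, 10)
  clear (2,1): R2 −= (1)R1 → (0, 0, 1, 6)
  clear (3,1): R3 −= (1)R1 → (0, 0, 0, 7)
pivot(2,2)=1: scale R2 → (0, 0, 1, 6)
  clear (0,2): R0 −= (10)R2 → (1, 0, 0, 5)
  clear (1,2): R1 −= (6)R2 → (0, 1, 0, 2)
pivot(3,3)=7: scale R3 → (0, 0, 0, 1)
  clear (0,3): R0 −= (5)R3 → (1, 0, 0, 0)
  clear (1,3): R1 −= (2)R3 → (0, 1, 0, 0)
  clear (2,3): R2 −= (6)R3 → (0, 0, 1, 0)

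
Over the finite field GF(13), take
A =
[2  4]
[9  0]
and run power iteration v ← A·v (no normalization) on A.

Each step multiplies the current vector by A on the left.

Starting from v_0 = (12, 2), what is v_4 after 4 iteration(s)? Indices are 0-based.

v_0 = (12, 2).
v_1 = A·v_0 = (6, 4).
v_2 = A·v_1 = (2, 2).
v_3 = A·v_2 = (12, 5).
v_4 = A·v_3 = (5, 4).

v_4 = (5, 4)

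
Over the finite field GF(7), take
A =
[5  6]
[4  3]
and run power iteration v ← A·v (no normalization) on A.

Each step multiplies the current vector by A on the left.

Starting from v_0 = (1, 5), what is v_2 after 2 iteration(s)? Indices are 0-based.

v_2 = (2, 1)

v_0 = (1, 5).
v_1 = A·v_0 = (0, 5).
v_2 = A·v_1 = (2, 1).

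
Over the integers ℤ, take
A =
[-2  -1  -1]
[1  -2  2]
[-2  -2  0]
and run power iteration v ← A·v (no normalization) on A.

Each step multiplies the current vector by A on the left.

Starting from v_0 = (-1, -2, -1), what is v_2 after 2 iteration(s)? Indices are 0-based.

v_0 = (-1, -2, -1).
v_1 = A·v_0 = (5, 1, 6).
v_2 = A·v_1 = (-17, 15, -12).

v_2 = (-17, 15, -12)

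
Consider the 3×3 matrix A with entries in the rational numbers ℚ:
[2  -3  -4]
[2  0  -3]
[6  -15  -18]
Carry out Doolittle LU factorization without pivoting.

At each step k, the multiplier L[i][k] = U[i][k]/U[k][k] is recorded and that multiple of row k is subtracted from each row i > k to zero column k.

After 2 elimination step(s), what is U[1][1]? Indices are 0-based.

U[1][1] = 3

Step 1: pivot at (0,0) is 2.
  row1 ← row1 − (1)·row0  ⇒  L[1][0]=1, U row1=(0, 3, 1)
  row2 ← row2 − (3)·row0  ⇒  L[2][0]=3, U row2=(0, -6, -6)
Step 2: pivot at (1,1) is 3.
  row2 ← row2 − (-2)·row1  ⇒  L[2][1]=-2, U row2=(0, 0, -4)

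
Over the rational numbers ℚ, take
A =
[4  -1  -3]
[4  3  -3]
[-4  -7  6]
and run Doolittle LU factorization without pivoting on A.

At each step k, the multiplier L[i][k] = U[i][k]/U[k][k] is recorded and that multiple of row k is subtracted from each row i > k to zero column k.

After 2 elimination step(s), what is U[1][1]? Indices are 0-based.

[col 0] pivot 4
  R1 -= 1*R0 → (0, 4, 0)  (L[1][0] := 1)
  R2 -= -1*R0 → (0, -8, 3)  (L[2][0] := -1)
[col 1] pivot 4
  R2 -= -2*R1 → (0, 0, 3)  (L[2][1] := -2)

U[1][1] = 4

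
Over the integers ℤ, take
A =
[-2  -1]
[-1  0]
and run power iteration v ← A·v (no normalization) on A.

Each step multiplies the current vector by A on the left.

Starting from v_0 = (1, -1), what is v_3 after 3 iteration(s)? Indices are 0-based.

v_0 = (1, -1).
v_1 = A·v_0 = (-1, -1).
v_2 = A·v_1 = (3, 1).
v_3 = A·v_2 = (-7, -3).

v_3 = (-7, -3)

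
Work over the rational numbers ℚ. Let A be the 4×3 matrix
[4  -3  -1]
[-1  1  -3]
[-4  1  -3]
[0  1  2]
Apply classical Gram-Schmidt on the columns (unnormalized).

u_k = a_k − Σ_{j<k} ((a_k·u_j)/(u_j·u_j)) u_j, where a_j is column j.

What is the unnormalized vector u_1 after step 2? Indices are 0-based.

u_1 = (-31/33, 16/33, -35/33, 1)

Step 1: u_0 = a_0 = (4, -1, -4, 0).
Step 2: u_1 = a_1 − (-17/33)·u_0 = (-31/33, 16/33, -35/33, 1).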